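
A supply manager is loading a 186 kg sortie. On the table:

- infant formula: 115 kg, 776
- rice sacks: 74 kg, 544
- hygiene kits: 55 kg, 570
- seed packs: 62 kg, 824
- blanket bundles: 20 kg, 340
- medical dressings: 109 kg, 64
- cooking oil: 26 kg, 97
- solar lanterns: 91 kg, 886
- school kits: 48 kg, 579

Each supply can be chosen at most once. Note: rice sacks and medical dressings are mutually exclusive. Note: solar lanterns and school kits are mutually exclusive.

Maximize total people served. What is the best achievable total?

2313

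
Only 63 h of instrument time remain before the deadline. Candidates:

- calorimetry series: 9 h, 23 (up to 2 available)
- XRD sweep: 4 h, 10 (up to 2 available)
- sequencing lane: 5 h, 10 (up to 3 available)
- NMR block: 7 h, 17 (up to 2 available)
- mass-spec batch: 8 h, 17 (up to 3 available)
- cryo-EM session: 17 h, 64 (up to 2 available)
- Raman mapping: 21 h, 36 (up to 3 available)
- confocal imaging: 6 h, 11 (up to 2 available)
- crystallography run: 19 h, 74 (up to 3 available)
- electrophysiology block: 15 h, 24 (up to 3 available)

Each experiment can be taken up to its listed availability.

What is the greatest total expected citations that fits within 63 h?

By expected citations per h: crystallography run 3.89, cryo-EM session 3.76, calorimetry series 2.56 lead.
Filling by ratio: XRD sweep + 3×crystallography run for 232, with 2 h left unused.
The 4 h tied up in XRD sweep is better spent on confocal imaging — total rises to 233 (63 h).

233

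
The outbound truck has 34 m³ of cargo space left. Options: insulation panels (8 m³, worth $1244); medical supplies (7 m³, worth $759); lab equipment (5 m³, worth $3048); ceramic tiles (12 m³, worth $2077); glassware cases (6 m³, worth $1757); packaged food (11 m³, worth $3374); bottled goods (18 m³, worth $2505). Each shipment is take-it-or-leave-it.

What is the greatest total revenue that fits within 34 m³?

Lab equipment + ceramic tiles + glassware cases + packaged food uses 34 of the 34 m³ and totals 10256.

10256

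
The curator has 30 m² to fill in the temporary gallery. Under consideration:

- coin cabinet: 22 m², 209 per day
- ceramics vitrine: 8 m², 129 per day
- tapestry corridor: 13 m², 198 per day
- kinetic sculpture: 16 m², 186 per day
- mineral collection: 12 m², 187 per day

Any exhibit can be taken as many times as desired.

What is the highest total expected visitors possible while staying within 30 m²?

456

Ranking by ratio (expected visitors/m²): ceramics vitrine 16.12, mineral collection 15.58, tapestry corridor 15.23, kinetic sculpture 11.62.
A density-first pass picks 3×ceramics vitrine — 387 at 24 m².
Replace ceramics vitrine with tapestry corridor: the trade gains 69 net, giving 456 at 29 m².
The spare 1 m² is too small for any remaining exhibit, and no exchange beats 456.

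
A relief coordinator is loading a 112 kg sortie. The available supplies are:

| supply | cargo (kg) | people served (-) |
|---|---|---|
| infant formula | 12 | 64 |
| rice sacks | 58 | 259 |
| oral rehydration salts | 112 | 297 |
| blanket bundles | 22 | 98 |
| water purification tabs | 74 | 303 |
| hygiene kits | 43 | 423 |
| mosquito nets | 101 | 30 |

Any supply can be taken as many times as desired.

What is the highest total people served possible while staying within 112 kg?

974

Ranking by ratio (people served/kg): hygiene kits 9.84, infant formula 5.33, rice sacks 4.47.
The ratio ordering already packs tightly: 2×infant formula + 2×hygiene kits, 110 kg, 974.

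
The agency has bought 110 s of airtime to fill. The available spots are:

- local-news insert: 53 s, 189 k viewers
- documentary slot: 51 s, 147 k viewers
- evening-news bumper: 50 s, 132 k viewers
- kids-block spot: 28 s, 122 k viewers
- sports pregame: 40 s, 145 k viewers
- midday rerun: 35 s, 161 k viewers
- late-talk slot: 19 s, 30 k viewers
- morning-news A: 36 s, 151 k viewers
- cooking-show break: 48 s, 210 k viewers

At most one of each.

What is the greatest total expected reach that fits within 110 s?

434

A density-first pass picks midday rerun + late-talk slot + cooking-show break — 401 at 102 s.
Replace late-talk slot and cooking-show break with kids-block spot + morning-news A: the trade gains 33 net, giving 434 at 99 s.
Runner-up kids-block spot + sports pregame + midday rerun tops out at 428.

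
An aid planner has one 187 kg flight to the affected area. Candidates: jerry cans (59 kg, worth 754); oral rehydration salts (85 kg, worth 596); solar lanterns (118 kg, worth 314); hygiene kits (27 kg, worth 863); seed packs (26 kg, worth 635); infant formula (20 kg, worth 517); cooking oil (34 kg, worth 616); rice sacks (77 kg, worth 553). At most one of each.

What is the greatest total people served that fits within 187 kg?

3385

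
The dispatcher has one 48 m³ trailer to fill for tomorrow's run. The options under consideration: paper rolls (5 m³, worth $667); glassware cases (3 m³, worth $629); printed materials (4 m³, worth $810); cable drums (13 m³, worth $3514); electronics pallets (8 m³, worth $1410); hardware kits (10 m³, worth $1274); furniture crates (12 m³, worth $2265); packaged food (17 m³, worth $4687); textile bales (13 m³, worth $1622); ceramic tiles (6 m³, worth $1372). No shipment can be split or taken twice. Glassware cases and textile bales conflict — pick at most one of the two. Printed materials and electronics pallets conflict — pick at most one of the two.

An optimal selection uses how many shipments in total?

Optimal total is 11838.
cable drums + furniture crates + packaged food + ceramic tiles hits 11838 at 48 m³.
All optima have 4 shipments.

4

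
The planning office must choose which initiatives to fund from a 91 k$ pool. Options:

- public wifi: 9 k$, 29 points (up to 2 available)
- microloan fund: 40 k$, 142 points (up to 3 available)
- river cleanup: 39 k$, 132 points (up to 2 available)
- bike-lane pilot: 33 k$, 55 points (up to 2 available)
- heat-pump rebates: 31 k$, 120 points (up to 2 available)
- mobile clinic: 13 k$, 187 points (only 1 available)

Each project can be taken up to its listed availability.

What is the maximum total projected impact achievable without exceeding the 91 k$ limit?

456

Density check — mobile clinic 14.38, heat-pump rebates 3.87, microloan fund 3.55, river cleanup 3.38 are the best per k$.
Best packing: public wifi + 2×heat-pump rebates + mobile clinic — 84 k$, 456 total.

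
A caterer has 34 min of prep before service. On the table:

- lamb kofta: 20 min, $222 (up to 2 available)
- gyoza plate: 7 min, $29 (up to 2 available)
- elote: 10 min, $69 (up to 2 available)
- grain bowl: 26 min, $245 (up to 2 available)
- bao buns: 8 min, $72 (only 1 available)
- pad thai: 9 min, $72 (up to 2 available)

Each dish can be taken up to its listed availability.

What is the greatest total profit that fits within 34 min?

317

By profit per min: lamb kofta 11.10, grain bowl 9.42, bao buns 9.00 lead.
The ratio heuristic lands on lamb kofta + bao buns (294) but leaves 6 min idle.
Dropping lamb kofta frees 20 min; slotting in grain bowl (26 min) lifts the total to 317 at 34 min.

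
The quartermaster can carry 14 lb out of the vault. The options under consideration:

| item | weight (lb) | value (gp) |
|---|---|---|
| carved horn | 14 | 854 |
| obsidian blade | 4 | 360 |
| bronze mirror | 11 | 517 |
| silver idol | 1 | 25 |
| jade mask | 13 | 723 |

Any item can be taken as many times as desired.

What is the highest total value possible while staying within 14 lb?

1130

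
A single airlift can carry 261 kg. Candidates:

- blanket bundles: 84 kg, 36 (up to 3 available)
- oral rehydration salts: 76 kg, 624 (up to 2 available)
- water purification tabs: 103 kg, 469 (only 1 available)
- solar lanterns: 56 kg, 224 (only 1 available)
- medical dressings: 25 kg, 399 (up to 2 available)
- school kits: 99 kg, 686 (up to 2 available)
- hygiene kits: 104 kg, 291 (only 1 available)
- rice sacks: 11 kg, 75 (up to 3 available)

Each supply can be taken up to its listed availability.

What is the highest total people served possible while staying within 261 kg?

2333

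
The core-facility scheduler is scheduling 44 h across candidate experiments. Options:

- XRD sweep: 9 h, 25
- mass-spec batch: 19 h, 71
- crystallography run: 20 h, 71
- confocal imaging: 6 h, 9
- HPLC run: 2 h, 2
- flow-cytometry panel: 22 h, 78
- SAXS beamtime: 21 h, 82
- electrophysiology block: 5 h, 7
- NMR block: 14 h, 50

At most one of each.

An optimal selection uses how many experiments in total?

Best achievable expected citations is 160.
For example flow-cytometry panel + SAXS beamtime achieves it, using 43 h.
Every optimal selection uses 2 experiments.

2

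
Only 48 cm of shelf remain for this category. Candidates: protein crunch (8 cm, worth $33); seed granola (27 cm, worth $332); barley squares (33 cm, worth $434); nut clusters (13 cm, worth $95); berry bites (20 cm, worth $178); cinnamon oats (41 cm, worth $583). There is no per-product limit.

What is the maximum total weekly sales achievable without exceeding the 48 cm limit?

583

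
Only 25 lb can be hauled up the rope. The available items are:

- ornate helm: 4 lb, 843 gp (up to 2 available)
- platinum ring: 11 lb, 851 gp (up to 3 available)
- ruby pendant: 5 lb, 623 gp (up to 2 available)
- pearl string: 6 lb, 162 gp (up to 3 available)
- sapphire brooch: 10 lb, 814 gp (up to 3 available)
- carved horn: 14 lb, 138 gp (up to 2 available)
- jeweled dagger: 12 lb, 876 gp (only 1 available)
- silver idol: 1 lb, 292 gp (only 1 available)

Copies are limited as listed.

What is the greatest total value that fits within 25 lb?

A density-first pass picks 2×ornate helm + 2×ruby pendant + pearl string + silver idol — 3386 at 25 lb.
Replace ruby pendant and pearl string with platinum ring: the trade gains 66 net, giving 3452 at 25 lb.
Nothing else within 25 lb beats 3452.

3452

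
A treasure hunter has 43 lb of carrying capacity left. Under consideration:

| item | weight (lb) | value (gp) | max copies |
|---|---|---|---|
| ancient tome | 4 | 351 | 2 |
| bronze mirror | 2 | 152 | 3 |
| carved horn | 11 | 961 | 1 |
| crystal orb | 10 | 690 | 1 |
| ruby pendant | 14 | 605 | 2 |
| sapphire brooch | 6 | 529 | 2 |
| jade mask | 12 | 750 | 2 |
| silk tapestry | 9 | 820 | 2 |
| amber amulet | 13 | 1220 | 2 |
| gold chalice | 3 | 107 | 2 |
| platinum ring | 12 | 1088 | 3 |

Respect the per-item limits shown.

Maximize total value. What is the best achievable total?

3962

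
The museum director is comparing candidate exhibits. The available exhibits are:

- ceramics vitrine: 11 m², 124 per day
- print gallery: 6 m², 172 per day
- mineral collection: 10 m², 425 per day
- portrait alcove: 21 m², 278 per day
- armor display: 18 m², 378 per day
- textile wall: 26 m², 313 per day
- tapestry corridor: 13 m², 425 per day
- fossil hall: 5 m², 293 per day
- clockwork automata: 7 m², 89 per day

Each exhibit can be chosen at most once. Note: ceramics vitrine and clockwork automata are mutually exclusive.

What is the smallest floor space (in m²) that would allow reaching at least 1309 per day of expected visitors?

34

Need the lightest bundle worth ≥ 1309.
Taking print gallery + mineral collection + tapestry corridor + fossil hall gives 1315 (≥ 1309) for 34 m².
Below 34 m² the best achievable stays under 1309.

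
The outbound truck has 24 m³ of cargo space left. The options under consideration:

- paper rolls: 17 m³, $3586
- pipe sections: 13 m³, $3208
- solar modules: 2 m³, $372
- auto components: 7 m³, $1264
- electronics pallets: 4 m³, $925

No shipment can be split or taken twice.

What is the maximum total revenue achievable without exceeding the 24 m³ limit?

5397

A density-first pass picks pipe sections + solar modules + electronics pallets — 4505 at 19 m³.
The 2 m³ tied up in solar modules is better spent on auto components — total rises to 5397 (24 m³).
That's the maximum — no swap from here does better than 5397.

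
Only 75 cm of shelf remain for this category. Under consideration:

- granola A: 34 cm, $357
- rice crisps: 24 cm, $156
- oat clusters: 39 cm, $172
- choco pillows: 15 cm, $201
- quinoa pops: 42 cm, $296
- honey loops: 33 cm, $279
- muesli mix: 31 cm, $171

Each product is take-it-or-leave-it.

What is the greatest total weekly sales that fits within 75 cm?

Ranking by ratio (weekly sales/cm): choco pillows 13.40, granola A 10.50, honey loops 8.45, quinoa pops 7.05.
Granola A + rice crisps + choco pillows uses 73 of the 75 cm and totals 714.
An exhaustive check of the 128 subsets confirms 714.

714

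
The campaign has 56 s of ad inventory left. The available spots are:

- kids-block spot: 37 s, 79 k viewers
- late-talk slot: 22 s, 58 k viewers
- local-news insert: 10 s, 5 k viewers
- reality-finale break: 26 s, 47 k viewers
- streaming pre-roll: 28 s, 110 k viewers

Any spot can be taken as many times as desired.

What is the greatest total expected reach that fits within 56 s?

220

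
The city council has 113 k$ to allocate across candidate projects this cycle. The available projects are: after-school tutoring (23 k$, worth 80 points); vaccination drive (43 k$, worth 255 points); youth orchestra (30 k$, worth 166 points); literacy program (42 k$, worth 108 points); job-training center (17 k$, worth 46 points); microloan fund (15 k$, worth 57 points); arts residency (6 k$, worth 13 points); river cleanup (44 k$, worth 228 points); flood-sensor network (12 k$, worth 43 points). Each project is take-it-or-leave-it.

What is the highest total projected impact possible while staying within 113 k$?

563

A density-first pass picks vaccination drive + youth orchestra + microloan fund + arts residency + flood-sensor network — 534 at 106 k$.
A better packing is after-school tutoring + vaccination drive + river cleanup: 110 k$, total 563.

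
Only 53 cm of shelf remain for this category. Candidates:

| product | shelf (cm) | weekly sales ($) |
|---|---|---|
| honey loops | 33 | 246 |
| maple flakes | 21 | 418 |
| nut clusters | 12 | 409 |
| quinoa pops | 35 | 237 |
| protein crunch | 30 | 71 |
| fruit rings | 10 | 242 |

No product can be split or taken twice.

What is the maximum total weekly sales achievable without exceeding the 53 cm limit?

Density check — nut clusters 34.08, fruit rings 24.20, maple flakes 19.90 are the best per cm.
Maple flakes + nut clusters + fruit rings uses 43 of the 53 cm and totals 1069.
No other feasible combination exceeds 1069.

1069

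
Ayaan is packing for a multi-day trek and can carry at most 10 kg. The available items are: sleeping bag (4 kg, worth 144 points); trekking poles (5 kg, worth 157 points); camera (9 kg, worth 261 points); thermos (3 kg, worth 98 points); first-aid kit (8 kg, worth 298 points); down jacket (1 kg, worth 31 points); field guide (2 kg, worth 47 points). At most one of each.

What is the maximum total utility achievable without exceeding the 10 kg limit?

345

By utility per kg: first-aid kit 37.25, sleeping bag 36.00, thermos 32.67 lead.
Filling by ratio: first-aid kit + down jacket for 329, with 1 kg left unused.
Dropping down jacket frees 1 kg; slotting in field guide (2 kg) lifts the total to 345 at 10 kg.
Every other selection either busts 10 kg or fails to beat 345.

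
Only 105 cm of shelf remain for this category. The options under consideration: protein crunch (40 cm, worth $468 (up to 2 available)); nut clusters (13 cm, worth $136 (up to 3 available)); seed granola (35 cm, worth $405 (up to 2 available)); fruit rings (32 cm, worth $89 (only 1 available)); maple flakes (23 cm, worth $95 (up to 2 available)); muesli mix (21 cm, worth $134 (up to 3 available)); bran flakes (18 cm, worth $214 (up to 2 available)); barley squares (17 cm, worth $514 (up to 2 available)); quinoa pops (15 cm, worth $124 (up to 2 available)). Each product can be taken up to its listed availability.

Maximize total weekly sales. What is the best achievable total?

Ranking by ratio (weekly sales/cm): barley squares 30.24, bran flakes 11.89, protein crunch 11.70.
Taking seed granola + 2×bran flakes + 2×barley squares: 105 cm used, 1861 in weekly sales.

1861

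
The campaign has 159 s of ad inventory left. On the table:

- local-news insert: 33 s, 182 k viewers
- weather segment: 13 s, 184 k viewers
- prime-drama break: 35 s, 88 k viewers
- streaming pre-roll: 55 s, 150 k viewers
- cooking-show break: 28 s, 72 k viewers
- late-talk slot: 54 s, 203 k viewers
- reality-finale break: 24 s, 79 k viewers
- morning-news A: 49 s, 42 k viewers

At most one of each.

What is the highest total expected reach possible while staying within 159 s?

Ranking by ratio (expected reach/s): weather segment 14.15, local-news insert 5.52, late-talk slot 3.76, reality-finale break 3.29.
Filling by ratio: local-news insert + weather segment + cooking-show break + late-talk slot + reality-finale break for 720, with 7 s left unused.
The 28 s tied up in cooking-show break is better spent on prime-drama break — total rises to 736 (159 s).
That's the maximum — no swap from here does better than 736.

736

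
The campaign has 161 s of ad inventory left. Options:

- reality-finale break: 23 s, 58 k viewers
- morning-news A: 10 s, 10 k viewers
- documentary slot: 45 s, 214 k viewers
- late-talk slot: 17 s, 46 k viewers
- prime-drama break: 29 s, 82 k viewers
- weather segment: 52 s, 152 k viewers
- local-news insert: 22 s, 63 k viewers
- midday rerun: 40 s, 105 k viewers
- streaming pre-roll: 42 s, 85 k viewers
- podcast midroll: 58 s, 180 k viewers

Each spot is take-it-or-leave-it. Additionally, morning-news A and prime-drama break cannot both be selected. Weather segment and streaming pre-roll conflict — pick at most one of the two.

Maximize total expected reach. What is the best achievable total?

The ratio ordering already packs tightly: documentary slot + weather segment + podcast midroll, 155 s, 546.

546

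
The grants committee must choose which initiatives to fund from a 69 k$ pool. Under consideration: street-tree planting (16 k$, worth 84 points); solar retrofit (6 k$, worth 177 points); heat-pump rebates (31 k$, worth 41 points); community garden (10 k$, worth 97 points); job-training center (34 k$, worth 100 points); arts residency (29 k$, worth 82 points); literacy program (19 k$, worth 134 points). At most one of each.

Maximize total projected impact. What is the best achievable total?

508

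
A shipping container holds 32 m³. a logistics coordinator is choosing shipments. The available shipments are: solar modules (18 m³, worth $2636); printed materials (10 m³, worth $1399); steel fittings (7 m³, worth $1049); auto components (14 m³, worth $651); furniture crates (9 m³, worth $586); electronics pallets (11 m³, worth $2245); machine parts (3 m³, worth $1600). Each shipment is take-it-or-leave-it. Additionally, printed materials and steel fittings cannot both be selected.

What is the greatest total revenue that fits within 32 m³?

Best packing: solar modules + electronics pallets + machine parts — 32 m³, 6481 total.
Runner-up solar modules + printed materials + machine parts tops out at 5635.

6481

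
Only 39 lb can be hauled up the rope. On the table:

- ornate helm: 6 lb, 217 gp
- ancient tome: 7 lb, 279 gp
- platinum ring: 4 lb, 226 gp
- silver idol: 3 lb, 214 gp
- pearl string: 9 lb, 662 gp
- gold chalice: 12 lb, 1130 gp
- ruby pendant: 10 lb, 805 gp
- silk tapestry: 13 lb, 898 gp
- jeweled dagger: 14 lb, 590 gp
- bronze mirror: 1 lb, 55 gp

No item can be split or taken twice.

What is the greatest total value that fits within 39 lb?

3102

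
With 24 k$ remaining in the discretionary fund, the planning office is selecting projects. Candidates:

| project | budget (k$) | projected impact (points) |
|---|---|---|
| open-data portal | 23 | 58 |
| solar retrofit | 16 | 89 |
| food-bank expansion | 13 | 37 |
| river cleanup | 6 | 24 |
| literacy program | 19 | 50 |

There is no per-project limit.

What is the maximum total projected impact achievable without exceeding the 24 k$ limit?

113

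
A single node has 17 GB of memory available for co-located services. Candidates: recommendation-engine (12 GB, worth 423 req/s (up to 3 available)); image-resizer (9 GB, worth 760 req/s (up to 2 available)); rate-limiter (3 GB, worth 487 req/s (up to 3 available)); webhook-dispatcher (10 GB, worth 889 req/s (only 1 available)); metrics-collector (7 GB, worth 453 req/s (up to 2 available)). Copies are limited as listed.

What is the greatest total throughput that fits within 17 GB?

Taking 3×rate-limiter + metrics-collector: 16 GB used, 1914 in throughput.
The spare 1 GB is too small for any remaining service, and no exchange beats 1914.

1914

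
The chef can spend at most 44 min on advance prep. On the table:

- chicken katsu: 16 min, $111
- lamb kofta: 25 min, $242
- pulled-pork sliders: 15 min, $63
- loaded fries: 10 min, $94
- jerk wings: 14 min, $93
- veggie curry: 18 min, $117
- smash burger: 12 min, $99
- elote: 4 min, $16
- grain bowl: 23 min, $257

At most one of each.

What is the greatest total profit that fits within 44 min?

384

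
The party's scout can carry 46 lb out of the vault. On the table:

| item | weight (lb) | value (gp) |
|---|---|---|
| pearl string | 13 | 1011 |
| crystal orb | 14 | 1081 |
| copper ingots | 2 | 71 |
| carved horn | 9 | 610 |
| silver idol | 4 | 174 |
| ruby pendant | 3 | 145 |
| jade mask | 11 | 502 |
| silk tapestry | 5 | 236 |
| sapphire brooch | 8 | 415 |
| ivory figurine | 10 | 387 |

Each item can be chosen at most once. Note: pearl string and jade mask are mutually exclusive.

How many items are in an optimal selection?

5

The maximum value within 46 lb is 3188.
pearl string + crystal orb + copper ingots + carved horn + sapphire brooch hits 3188 at 46 lb.
Any selection reaching 3188 contains exactly 5 items.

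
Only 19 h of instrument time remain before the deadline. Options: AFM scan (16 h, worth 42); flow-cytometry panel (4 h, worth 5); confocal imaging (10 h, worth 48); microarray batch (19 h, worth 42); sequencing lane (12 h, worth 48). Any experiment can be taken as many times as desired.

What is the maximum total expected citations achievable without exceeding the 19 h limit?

58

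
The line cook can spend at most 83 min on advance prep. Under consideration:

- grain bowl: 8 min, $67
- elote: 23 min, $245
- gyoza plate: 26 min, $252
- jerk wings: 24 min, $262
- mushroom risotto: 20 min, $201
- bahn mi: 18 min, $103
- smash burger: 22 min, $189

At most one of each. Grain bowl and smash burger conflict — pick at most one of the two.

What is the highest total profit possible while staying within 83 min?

826

Filling by ratio: grain bowl + elote + jerk wings + mushroom risotto for 775, with 8 min left unused.
Dropping mushroom risotto frees 20 min; slotting in gyoza plate (26 min) lifts the total to 826 at 81 min.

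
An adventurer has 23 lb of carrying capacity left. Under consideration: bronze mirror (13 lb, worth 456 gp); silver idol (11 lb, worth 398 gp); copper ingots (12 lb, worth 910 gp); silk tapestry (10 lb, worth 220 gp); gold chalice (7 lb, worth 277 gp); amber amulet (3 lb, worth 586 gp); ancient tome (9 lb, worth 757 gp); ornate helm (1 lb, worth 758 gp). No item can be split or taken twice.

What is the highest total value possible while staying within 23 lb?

2531

Greedy by ratio would take gold chalice + amber amulet + ancient tome + ornate helm: 20 lb used, total 2378.
Dropping ancient tome frees 9 lb; slotting in copper ingots (12 lb) lifts the total to 2531 at 23 lb.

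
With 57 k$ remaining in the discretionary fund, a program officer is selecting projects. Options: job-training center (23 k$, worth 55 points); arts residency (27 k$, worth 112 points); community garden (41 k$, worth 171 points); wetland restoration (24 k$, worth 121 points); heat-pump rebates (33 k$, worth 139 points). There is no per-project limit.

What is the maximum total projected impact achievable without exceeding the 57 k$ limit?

The ratio heuristic lands on 2×wetland restoration (242) but leaves 9 k$ idle.
The 24 k$ tied up in wetland restoration is better spent on heat-pump rebates — total rises to 260 (57 k$).

260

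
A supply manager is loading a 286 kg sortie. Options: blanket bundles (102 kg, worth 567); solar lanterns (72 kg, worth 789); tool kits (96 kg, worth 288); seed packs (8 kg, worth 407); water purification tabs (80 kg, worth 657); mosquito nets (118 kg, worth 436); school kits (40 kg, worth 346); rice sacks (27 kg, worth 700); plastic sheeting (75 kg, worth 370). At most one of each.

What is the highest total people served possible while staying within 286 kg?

2923

The ratio heuristic lands on solar lanterns + seed packs + water purification tabs + school kits + rice sacks (2899) but leaves 59 kg idle.
Replace school kits with plastic sheeting: the trade gains 24 net, giving 2923 at 262 kg.
Runner-up solar lanterns + seed packs + water purification tabs + school kits + rice sacks tops out at 2899.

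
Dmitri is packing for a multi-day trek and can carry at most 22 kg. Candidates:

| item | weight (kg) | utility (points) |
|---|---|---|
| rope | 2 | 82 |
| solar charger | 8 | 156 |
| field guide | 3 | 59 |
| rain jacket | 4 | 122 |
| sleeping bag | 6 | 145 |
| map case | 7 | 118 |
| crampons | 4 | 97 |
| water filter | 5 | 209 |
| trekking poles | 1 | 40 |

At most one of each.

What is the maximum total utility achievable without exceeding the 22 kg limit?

The ratio ordering already packs tightly: rope + rain jacket + sleeping bag + crampons + water filter + trekking poles, 22 kg, 695.
The closest alternative, rope + field guide + rain jacket + sleeping bag + water filter + trekking poles, reaches only 657.

695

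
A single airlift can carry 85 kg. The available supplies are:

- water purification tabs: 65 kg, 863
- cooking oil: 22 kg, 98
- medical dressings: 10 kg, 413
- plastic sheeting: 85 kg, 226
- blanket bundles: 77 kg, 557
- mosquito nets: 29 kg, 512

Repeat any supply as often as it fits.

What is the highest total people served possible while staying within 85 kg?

3304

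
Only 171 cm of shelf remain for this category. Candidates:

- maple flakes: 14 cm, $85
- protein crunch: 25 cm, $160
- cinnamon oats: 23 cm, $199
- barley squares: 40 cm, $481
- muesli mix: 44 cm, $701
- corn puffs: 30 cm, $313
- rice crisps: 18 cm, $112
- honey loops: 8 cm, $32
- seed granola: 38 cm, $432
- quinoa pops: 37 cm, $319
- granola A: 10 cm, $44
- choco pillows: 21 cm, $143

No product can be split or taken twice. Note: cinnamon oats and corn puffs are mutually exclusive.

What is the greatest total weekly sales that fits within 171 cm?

2039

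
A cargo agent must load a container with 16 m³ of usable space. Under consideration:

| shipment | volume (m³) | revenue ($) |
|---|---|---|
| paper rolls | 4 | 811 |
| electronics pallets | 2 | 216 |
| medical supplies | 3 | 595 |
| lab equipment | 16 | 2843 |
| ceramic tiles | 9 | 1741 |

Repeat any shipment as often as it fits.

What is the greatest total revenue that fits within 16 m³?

By revenue per m³: paper rolls 202.75, medical supplies 198.33, ceramic tiles 193.44, lab equipment 177.69 lead.
Taking 4×paper rolls: 16 m³ used, 3244 in revenue.
Every other selection either busts 16 m³ or fails to beat 3244.

3244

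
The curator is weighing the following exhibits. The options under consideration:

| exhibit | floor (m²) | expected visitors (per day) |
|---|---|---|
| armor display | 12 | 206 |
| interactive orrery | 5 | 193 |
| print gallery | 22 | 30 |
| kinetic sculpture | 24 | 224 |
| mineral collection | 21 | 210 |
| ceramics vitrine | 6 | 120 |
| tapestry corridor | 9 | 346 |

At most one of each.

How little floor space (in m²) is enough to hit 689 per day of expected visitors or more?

26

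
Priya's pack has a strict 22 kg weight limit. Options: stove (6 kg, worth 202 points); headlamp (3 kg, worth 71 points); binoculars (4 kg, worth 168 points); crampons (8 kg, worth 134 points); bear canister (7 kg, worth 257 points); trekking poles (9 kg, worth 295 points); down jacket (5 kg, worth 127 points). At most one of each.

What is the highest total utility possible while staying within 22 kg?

Best packing: stove + bear canister + trekking poles — 22 kg, 754 total.
Stove + binoculars + bear canister + down jacket (22 kg) also reaches 754 — a tie, but nothing goes higher.

754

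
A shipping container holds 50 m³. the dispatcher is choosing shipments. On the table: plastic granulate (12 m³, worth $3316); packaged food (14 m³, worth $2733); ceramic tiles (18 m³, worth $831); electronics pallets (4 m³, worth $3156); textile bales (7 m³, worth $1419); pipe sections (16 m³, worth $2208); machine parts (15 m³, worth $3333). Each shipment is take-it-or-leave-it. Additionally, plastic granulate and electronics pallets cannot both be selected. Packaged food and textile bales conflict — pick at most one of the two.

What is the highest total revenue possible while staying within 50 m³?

11430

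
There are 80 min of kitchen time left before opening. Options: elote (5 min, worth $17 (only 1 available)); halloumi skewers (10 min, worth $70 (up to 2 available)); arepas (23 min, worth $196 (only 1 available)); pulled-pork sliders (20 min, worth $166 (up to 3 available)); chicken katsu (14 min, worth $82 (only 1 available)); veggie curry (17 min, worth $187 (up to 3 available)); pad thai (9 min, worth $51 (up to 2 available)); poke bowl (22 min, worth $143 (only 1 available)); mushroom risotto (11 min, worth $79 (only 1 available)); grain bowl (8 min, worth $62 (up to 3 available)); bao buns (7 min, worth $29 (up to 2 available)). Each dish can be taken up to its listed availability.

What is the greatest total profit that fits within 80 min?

789

Filling by ratio: elote + arepas + 3×veggie curry for 774, with 1 min left unused.
The 28 min tied up in elote and arepas is better spent on pulled-pork sliders + grain bowl — total rises to 789 (79 min).
That's the maximum — no swap from here does better than 789.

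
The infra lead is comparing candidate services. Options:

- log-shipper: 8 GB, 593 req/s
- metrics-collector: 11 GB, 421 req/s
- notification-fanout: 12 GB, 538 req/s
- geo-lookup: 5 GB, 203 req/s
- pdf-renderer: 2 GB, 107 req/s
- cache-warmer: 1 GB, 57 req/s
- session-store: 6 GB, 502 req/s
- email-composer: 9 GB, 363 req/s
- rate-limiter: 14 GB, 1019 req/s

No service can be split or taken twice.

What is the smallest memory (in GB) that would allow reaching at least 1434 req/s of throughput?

20

Look for the lowest-memory combination reaching 1434.
session-store + rate-limiter: 1521 throughput at 20 GB.
Below 20 GB the best achievable stays under 1434.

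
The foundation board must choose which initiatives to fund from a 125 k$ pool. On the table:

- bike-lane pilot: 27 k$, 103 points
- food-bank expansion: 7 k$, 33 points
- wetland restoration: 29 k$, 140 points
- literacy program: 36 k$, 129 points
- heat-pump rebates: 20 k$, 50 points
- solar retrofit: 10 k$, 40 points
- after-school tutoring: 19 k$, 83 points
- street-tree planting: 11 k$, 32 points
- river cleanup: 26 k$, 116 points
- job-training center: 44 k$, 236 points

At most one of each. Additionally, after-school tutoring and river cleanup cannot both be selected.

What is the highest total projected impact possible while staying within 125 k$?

565

Ranking by ratio (projected impact/k$): job-training center 5.36, wetland restoration 4.83, food-bank expansion 4.71, river cleanup 4.46.
Best packing: food-bank expansion + wetland restoration + solar retrofit + river cleanup + job-training center — 116 k$, 565 total.
Next best is food-bank expansion + wetland restoration + solar retrofit + after-school tutoring + street-tree planting + job-training center at 564 (120 k$) — short by 1.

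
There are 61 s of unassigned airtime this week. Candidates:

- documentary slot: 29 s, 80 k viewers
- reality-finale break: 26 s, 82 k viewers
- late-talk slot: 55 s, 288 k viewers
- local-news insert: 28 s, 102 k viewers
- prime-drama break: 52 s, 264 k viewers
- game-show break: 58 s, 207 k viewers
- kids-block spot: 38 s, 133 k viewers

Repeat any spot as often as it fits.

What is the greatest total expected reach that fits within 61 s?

288

Taking late-talk slot: 55 s used, 288 in expected reach.
That's the maximum — no swap from here does better than 288.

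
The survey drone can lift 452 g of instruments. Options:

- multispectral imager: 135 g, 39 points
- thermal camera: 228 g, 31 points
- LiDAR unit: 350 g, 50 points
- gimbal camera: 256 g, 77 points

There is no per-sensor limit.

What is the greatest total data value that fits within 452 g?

117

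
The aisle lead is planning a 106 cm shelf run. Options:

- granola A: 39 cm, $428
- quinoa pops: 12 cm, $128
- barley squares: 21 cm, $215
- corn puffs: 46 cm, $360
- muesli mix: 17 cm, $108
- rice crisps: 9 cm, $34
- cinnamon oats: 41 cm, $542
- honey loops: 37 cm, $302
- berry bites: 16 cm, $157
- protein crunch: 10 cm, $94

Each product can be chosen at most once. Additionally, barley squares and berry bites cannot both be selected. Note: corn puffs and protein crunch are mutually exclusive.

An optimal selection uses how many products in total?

4

Optimal total is 1221.
For example granola A + cinnamon oats + berry bites + protein crunch achieves it, using 106 cm.
Any selection reaching 1221 contains exactly 4 products.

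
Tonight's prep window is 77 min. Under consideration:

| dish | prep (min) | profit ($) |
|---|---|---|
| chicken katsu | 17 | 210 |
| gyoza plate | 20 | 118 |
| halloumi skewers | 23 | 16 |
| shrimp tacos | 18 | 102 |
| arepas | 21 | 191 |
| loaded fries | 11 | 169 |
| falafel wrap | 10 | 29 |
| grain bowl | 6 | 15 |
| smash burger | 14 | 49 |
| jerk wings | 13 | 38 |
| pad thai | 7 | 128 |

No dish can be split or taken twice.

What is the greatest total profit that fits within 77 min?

Density check — pad thai 18.29, loaded fries 15.36, chicken katsu 12.35 are the best per min.
Chicken katsu + gyoza plate + arepas + loaded fries + pad thai uses 76 of the 77 min and totals 816.

816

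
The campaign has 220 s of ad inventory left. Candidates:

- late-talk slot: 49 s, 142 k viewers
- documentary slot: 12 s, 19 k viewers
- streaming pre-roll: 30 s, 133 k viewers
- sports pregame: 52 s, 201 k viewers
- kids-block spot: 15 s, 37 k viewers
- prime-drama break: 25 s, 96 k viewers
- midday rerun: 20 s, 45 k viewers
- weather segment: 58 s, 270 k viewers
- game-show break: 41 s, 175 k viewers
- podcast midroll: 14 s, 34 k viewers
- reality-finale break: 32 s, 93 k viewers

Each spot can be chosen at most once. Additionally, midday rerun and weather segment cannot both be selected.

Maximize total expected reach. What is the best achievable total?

909

Best packing: streaming pre-roll + sports pregame + prime-drama break + weather segment + game-show break + podcast midroll — 220 s, 909 total.
Every other selection either busts 220 s or breaks a pairing rule or fails to beat 909.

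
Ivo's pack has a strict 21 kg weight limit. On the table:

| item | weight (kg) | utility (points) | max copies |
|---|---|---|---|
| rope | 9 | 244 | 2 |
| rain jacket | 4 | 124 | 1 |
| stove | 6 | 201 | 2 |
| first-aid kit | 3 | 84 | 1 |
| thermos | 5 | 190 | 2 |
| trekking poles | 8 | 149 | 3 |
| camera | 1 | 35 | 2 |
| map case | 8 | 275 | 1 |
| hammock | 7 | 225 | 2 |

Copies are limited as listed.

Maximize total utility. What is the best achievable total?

740

Greedy by ratio would take 2×thermos + 2×camera + map case: 20 kg used, total 725.
Replace camera and map case with rain jacket + stove: the trade gains 15 net, giving 740 at 21 kg.
Every other selection either busts 21 kg or exceeds an availability limit or fails to beat 740.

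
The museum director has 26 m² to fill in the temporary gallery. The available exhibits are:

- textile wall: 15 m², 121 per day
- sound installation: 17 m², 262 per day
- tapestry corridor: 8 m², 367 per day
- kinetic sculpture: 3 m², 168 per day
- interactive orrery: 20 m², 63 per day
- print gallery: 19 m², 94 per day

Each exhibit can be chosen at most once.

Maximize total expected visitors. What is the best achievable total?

656

Textile wall + tapestry corridor + kinetic sculpture uses 26 of the 26 m² and totals 656.
That's the maximum — no swap from here does better than 656.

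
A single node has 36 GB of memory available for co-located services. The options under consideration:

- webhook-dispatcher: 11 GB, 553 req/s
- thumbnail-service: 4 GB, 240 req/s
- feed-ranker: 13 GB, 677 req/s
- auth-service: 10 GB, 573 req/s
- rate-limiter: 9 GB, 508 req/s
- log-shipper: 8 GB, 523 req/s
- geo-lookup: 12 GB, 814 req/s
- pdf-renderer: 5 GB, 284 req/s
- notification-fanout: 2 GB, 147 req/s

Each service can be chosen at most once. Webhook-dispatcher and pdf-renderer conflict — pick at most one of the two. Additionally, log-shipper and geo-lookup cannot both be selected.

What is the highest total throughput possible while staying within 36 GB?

2179

Best packing: auth-service + rate-limiter + geo-lookup + pdf-renderer — 36 GB, 2179 total.
Runner-up thumbnail-service + feed-ranker + geo-lookup + pdf-renderer + notification-fanout tops out at 2162.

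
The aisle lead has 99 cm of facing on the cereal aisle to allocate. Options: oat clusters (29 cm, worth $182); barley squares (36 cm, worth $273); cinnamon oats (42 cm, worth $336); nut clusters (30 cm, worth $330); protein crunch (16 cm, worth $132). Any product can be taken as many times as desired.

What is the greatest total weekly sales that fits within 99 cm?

990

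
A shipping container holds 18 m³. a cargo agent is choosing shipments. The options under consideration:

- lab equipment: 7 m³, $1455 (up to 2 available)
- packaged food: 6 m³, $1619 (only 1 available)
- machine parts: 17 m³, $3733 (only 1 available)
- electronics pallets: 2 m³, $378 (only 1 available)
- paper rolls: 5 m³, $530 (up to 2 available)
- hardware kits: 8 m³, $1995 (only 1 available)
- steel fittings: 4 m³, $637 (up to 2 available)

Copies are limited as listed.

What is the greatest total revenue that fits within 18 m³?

The ratio heuristic lands on packaged food + electronics pallets + hardware kits (3992) but leaves 2 m³ idle.
Dropping electronics pallets frees 2 m³; slotting in steel fittings (4 m³) lifts the total to 4251 at 18 m³.
That's the maximum — no swap from here does better than 4251.

4251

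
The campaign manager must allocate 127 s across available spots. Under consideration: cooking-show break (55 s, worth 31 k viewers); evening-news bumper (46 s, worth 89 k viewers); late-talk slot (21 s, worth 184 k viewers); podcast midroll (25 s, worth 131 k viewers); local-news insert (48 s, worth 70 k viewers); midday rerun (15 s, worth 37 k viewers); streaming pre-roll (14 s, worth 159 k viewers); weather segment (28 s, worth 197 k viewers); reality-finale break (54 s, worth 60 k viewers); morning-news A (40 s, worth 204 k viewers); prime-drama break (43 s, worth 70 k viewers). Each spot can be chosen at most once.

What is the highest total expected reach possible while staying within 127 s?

A density-first pass picks late-talk slot + podcast midroll + midday rerun + streaming pre-roll + weather segment — 708 at 103 s.
Replace podcast midroll with morning-news A: the trade gains 73 net, giving 781 at 118 s.

781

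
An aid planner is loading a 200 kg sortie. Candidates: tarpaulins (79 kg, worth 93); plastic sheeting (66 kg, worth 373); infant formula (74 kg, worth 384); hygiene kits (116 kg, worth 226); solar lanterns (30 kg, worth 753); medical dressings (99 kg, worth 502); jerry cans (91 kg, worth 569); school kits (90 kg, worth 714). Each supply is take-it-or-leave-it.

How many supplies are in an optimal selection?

3

Best achievable people served is 1851.
For example infant formula + solar lanterns + school kits achieves it, using 194 kg.
Any selection reaching 1851 contains exactly 3 supplies.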